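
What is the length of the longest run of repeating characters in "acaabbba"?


Input: "acaabbba"
Scanning for longest run:
  Position 1 ('c'): new char, reset run to 1
  Position 2 ('a'): new char, reset run to 1
  Position 3 ('a'): continues run of 'a', length=2
  Position 4 ('b'): new char, reset run to 1
  Position 5 ('b'): continues run of 'b', length=2
  Position 6 ('b'): continues run of 'b', length=3
  Position 7 ('a'): new char, reset run to 1
Longest run: 'b' with length 3

3


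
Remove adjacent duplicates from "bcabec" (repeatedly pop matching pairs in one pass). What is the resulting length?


Input: bcabec
Stack-based adjacent duplicate removal:
  Read 'b': push. Stack: b
  Read 'c': push. Stack: bc
  Read 'a': push. Stack: bca
  Read 'b': push. Stack: bcab
  Read 'e': push. Stack: bcabe
  Read 'c': push. Stack: bcabec
Final stack: "bcabec" (length 6)

6


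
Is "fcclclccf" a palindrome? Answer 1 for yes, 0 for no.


Input: fcclclccf
Reversed: fcclclccf
  Compare pos 0 ('f') with pos 8 ('f'): match
  Compare pos 1 ('c') with pos 7 ('c'): match
  Compare pos 2 ('c') with pos 6 ('c'): match
  Compare pos 3 ('l') with pos 5 ('l'): match
Result: palindrome

1


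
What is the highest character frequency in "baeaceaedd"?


Input: baeaceaedd
Character counts:
  'a': 3
  'b': 1
  'c': 1
  'd': 2
  'e': 3
Maximum frequency: 3

3


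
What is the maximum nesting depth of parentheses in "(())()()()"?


Input: "(())()()()"
Tracking depth:
  Position 0 '(': depth becomes 1
  Position 1 '(': depth becomes 2
  Position 2 ')': depth becomes 1
  Position 3 ')': depth becomes 0
  Position 4 '(': depth becomes 1
  Position 5 ')': depth becomes 0
  Position 6 '(': depth becomes 1
  Position 7 ')': depth becomes 0
  Position 8 '(': depth becomes 1
  Position 9 ')': depth becomes 0
Maximum depth reached: 2

2


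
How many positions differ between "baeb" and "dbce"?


Comparing "baeb" and "dbce" position by position:
  Position 0: 'b' vs 'd' => DIFFER
  Position 1: 'a' vs 'b' => DIFFER
  Position 2: 'e' vs 'c' => DIFFER
  Position 3: 'b' vs 'e' => DIFFER
Positions that differ: 4

4


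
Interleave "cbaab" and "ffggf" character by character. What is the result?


Interleaving "cbaab" and "ffggf":
  Position 0: 'c' from first, 'f' from second => "cf"
  Position 1: 'b' from first, 'f' from second => "bf"
  Position 2: 'a' from first, 'g' from second => "ag"
  Position 3: 'a' from first, 'g' from second => "ag"
  Position 4: 'b' from first, 'f' from second => "bf"
Result: cfbfagagbf

cfbfagagbf


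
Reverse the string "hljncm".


Input: hljncm
Reading characters right to left:
  Position 5: 'm'
  Position 4: 'c'
  Position 3: 'n'
  Position 2: 'j'
  Position 1: 'l'
  Position 0: 'h'
Reversed: mcnjlh

mcnjlh


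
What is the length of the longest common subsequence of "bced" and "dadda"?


LCS of "bced" and "dadda"
DP table:
           d    a    d    d    a
      0    0    0    0    0    0
  b   0    0    0    0    0    0
  c   0    0    0    0    0    0
  e   0    0    0    0    0    0
  d   0    1    1    1    1    1
LCS length = dp[4][5] = 1

1


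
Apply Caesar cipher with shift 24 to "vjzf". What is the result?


Caesar cipher: shift "vjzf" by 24
  'v' (pos 21) + 24 = pos 19 = 't'
  'j' (pos 9) + 24 = pos 7 = 'h'
  'z' (pos 25) + 24 = pos 23 = 'x'
  'f' (pos 5) + 24 = pos 3 = 'd'
Result: thxd

thxd


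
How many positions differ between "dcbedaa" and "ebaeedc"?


Comparing "dcbedaa" and "ebaeedc" position by position:
  Position 0: 'd' vs 'e' => DIFFER
  Position 1: 'c' vs 'b' => DIFFER
  Position 2: 'b' vs 'a' => DIFFER
  Position 3: 'e' vs 'e' => same
  Position 4: 'd' vs 'e' => DIFFER
  Position 5: 'a' vs 'd' => DIFFER
  Position 6: 'a' vs 'c' => DIFFER
Positions that differ: 6

6


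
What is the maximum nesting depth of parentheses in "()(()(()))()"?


Input: "()(()(()))()"
Tracking depth:
  Position 0 '(': depth becomes 1
  Position 1 ')': depth becomes 0
  Position 2 '(': depth becomes 1
  Position 3 '(': depth becomes 2
  Position 4 ')': depth becomes 1
  Position 5 '(': depth becomes 2
  Position 6 '(': depth becomes 3
  Position 7 ')': depth becomes 2
  Position 8 ')': depth becomes 1
  Position 9 ')': depth becomes 0
  Position 10 '(': depth becomes 1
  Position 11 ')': depth becomes 0
Maximum depth reached: 3

3


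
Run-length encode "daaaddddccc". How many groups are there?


Input: daaaddddccc
Scanning for consecutive runs:
  Group 1: 'd' x 1 (positions 0-0)
  Group 2: 'a' x 3 (positions 1-3)
  Group 3: 'd' x 4 (positions 4-7)
  Group 4: 'c' x 3 (positions 8-10)
Total groups: 4

4


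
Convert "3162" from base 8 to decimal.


Input: "3162" in base 8
Positional expansion:
  Digit '3' (value 3) x 8^3 = 1536
  Digit '1' (value 1) x 8^2 = 64
  Digit '6' (value 6) x 8^1 = 48
  Digit '2' (value 2) x 8^0 = 2
Sum = 1650

1650


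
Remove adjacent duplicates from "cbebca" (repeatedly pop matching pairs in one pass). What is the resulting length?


Input: cbebca
Stack-based adjacent duplicate removal:
  Read 'c': push. Stack: c
  Read 'b': push. Stack: cb
  Read 'e': push. Stack: cbe
  Read 'b': push. Stack: cbeb
  Read 'c': push. Stack: cbebc
  Read 'a': push. Stack: cbebca
Final stack: "cbebca" (length 6)

6


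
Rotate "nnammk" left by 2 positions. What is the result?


Input: "nnammk", rotate left by 2
First 2 characters: "nn"
Remaining characters: "ammk"
Concatenate remaining + first: "ammk" + "nn" = "ammknn"

ammknn


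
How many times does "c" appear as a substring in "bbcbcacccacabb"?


Searching for "c" in "bbcbcacccacabb"
Scanning each position:
  Position 0: "b" => no
  Position 1: "b" => no
  Position 2: "c" => MATCH
  Position 3: "b" => no
  Position 4: "c" => MATCH
  Position 5: "a" => no
  Position 6: "c" => MATCH
  Position 7: "c" => MATCH
  Position 8: "c" => MATCH
  Position 9: "a" => no
  Position 10: "c" => MATCH
  Position 11: "a" => no
  Position 12: "b" => no
  Position 13: "b" => no
Total occurrences: 6

6


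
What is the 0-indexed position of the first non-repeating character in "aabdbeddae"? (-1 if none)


Input: aabdbeddae
Character frequencies:
  'a': 3
  'b': 2
  'd': 3
  'e': 2
Scanning left to right for freq == 1:
  Position 0 ('a'): freq=3, skip
  Position 1 ('a'): freq=3, skip
  Position 2 ('b'): freq=2, skip
  Position 3 ('d'): freq=3, skip
  Position 4 ('b'): freq=2, skip
  Position 5 ('e'): freq=2, skip
  Position 6 ('d'): freq=3, skip
  Position 7 ('d'): freq=3, skip
  Position 8 ('a'): freq=3, skip
  Position 9 ('e'): freq=2, skip
  No unique character found => answer = -1

-1


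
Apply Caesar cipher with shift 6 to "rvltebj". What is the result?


Caesar cipher: shift "rvltebj" by 6
  'r' (pos 17) + 6 = pos 23 = 'x'
  'v' (pos 21) + 6 = pos 1 = 'b'
  'l' (pos 11) + 6 = pos 17 = 'r'
  't' (pos 19) + 6 = pos 25 = 'z'
  'e' (pos 4) + 6 = pos 10 = 'k'
  'b' (pos 1) + 6 = pos 7 = 'h'
  'j' (pos 9) + 6 = pos 15 = 'p'
Result: xbrzkhp

xbrzkhp


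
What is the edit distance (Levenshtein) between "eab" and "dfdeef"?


Computing edit distance: "eab" -> "dfdeef"
DP table:
           d    f    d    e    e    f
      0    1    2    3    4    5    6
  e   1    1    2    3    3    4    5
  a   2    2    2    3    4    4    5
  b   3    3    3    3    4    5    5
Edit distance = dp[3][6] = 5

5


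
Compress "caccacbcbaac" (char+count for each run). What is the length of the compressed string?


Input: caccacbcbaac
Runs:
  'c' x 1 => "c1"
  'a' x 1 => "a1"
  'c' x 2 => "c2"
  'a' x 1 => "a1"
  'c' x 1 => "c1"
  'b' x 1 => "b1"
  'c' x 1 => "c1"
  'b' x 1 => "b1"
  'a' x 2 => "a2"
  'c' x 1 => "c1"
Compressed: "c1a1c2a1c1b1c1b1a2c1"
Compressed length: 20

20


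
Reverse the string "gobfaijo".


Input: gobfaijo
Reading characters right to left:
  Position 7: 'o'
  Position 6: 'j'
  Position 5: 'i'
  Position 4: 'a'
  Position 3: 'f'
  Position 2: 'b'
  Position 1: 'o'
  Position 0: 'g'
Reversed: ojiafbog

ojiafbog


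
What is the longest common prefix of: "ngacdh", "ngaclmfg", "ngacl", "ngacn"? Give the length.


Words: ngacdh, ngaclmfg, ngacl, ngacn
  Position 0: all 'n' => match
  Position 1: all 'g' => match
  Position 2: all 'a' => match
  Position 3: all 'c' => match
  Position 4: ('d', 'l', 'l', 'n') => mismatch, stop
LCP = "ngac" (length 4)

4


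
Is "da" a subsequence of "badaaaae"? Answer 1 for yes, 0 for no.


Check if "da" is a subsequence of "badaaaae"
Greedy scan:
  Position 0 ('b'): no match needed
  Position 1 ('a'): no match needed
  Position 2 ('d'): matches sub[0] = 'd'
  Position 3 ('a'): matches sub[1] = 'a'
  Position 4 ('a'): no match needed
  Position 5 ('a'): no match needed
  Position 6 ('a'): no match needed
  Position 7 ('e'): no match needed
All 2 characters matched => is a subsequence

1


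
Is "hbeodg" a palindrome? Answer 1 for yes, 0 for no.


Input: hbeodg
Reversed: gdoebh
  Compare pos 0 ('h') with pos 5 ('g'): MISMATCH
  Compare pos 1 ('b') with pos 4 ('d'): MISMATCH
  Compare pos 2 ('e') with pos 3 ('o'): MISMATCH
Result: not a palindrome

0


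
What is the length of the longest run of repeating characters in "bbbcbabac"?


Input: "bbbcbabac"
Scanning for longest run:
  Position 1 ('b'): continues run of 'b', length=2
  Position 2 ('b'): continues run of 'b', length=3
  Position 3 ('c'): new char, reset run to 1
  Position 4 ('b'): new char, reset run to 1
  Position 5 ('a'): new char, reset run to 1
  Position 6 ('b'): new char, reset run to 1
  Position 7 ('a'): new char, reset run to 1
  Position 8 ('c'): new char, reset run to 1
Longest run: 'b' with length 3

3


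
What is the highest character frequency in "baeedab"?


Input: baeedab
Character counts:
  'a': 2
  'b': 2
  'd': 1
  'e': 2
Maximum frequency: 2

2


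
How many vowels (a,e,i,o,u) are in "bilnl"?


Input: bilnl
Checking each character:
  'b' at position 0: consonant
  'i' at position 1: vowel (running total: 1)
  'l' at position 2: consonant
  'n' at position 3: consonant
  'l' at position 4: consonant
Total vowels: 1

1


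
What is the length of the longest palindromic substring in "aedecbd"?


Input: "aedecbd"
Checking substrings for palindromes:
  [1:4] "ede" (len 3) => palindrome
Longest palindromic substring: "ede" with length 3

3


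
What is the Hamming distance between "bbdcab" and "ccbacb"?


Comparing "bbdcab" and "ccbacb" position by position:
  Position 0: 'b' vs 'c' => differ
  Position 1: 'b' vs 'c' => differ
  Position 2: 'd' vs 'b' => differ
  Position 3: 'c' vs 'a' => differ
  Position 4: 'a' vs 'c' => differ
  Position 5: 'b' vs 'b' => same
Total differences (Hamming distance): 5

5


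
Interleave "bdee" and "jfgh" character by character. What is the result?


Interleaving "bdee" and "jfgh":
  Position 0: 'b' from first, 'j' from second => "bj"
  Position 1: 'd' from first, 'f' from second => "df"
  Position 2: 'e' from first, 'g' from second => "eg"
  Position 3: 'e' from first, 'h' from second => "eh"
Result: bjdfegeh

bjdfegeh


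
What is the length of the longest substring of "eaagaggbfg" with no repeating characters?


Input: "eaagaggbfg"
Sliding window (track last position of each char):
  Position 0 ('e'): window [0,0] length 1 -- new best
  Position 1 ('a'): window [0,1] length 2 -- new best
  Position 2 ('a'): repeat (last at 1), move window start to 2
  Position 2 ('a'): window [2,2] length 1
  Position 3 ('g'): window [2,3] length 2
  Position 4 ('a'): repeat (last at 2), move window start to 3
  Position 4 ('a'): window [3,4] length 2
  Position 5 ('g'): repeat (last at 3), move window start to 4
  Position 5 ('g'): window [4,5] length 2
  Position 6 ('g'): repeat (last at 5), move window start to 6
  Position 6 ('g'): window [6,6] length 1
  Position 7 ('b'): window [6,7] length 2
  Position 8 ('f'): window [6,8] length 3 -- new best
  Position 9 ('g'): repeat (last at 6), move window start to 7
  Position 9 ('g'): window [7,9] length 3
Longest substring with no repeats: "gbf" with length 3

3


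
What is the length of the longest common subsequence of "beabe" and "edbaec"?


LCS of "beabe" and "edbaec"
DP table:
           e    d    b    a    e    c
      0    0    0    0    0    0    0
  b   0    0    0    1    1    1    1
  e   0    1    1    1    1    2    2
  a   0    1    1    1    2    2    2
  b   0    1    1    2    2    2    2
  e   0    1    1    2    2    3    3
LCS length = dp[5][6] = 3

3


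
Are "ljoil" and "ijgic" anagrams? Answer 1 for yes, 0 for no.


Strings: "ljoil", "ijgic"
Sorted first:  ijllo
Sorted second: cgiij
Differ at position 0: 'i' vs 'c' => not anagrams

0


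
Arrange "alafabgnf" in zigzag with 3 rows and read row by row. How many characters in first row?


Zigzag "alafabgnf" into 3 rows:
Placing characters:
  'a' => row 0
  'l' => row 1
  'a' => row 2
  'f' => row 1
  'a' => row 0
  'b' => row 1
  'g' => row 2
  'n' => row 1
  'f' => row 0
Rows:
  Row 0: "aaf"
  Row 1: "lfbn"
  Row 2: "ag"
First row length: 3

3


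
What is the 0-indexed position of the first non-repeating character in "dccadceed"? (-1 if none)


Input: dccadceed
Character frequencies:
  'a': 1
  'c': 3
  'd': 3
  'e': 2
Scanning left to right for freq == 1:
  Position 0 ('d'): freq=3, skip
  Position 1 ('c'): freq=3, skip
  Position 2 ('c'): freq=3, skip
  Position 3 ('a'): unique! => answer = 3

3


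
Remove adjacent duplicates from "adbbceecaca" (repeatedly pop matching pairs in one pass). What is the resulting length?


Input: adbbceecaca
Stack-based adjacent duplicate removal:
  Read 'a': push. Stack: a
  Read 'd': push. Stack: ad
  Read 'b': push. Stack: adb
  Read 'b': matches stack top 'b' => pop. Stack: ad
  Read 'c': push. Stack: adc
  Read 'e': push. Stack: adce
  Read 'e': matches stack top 'e' => pop. Stack: adc
  Read 'c': matches stack top 'c' => pop. Stack: ad
  Read 'a': push. Stack: ada
  Read 'c': push. Stack: adac
  Read 'a': push. Stack: adaca
Final stack: "adaca" (length 5)

5


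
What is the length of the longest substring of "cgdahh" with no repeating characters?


Input: "cgdahh"
Sliding window (track last position of each char):
  Position 0 ('c'): window [0,0] length 1 -- new best
  Position 1 ('g'): window [0,1] length 2 -- new best
  Position 2 ('d'): window [0,2] length 3 -- new best
  Position 3 ('a'): window [0,3] length 4 -- new best
  Position 4 ('h'): window [0,4] length 5 -- new best
  Position 5 ('h'): repeat (last at 4), move window start to 5
  Position 5 ('h'): window [5,5] length 1
Longest substring with no repeats: "cgdah" with length 5

5


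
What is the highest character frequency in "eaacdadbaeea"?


Input: eaacdadbaeea
Character counts:
  'a': 5
  'b': 1
  'c': 1
  'd': 2
  'e': 3
Maximum frequency: 5

5


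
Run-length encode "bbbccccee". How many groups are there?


Input: bbbccccee
Scanning for consecutive runs:
  Group 1: 'b' x 3 (positions 0-2)
  Group 2: 'c' x 4 (positions 3-6)
  Group 3: 'e' x 2 (positions 7-8)
Total groups: 3

3


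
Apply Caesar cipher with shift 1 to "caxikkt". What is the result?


Caesar cipher: shift "caxikkt" by 1
  'c' (pos 2) + 1 = pos 3 = 'd'
  'a' (pos 0) + 1 = pos 1 = 'b'
  'x' (pos 23) + 1 = pos 24 = 'y'
  'i' (pos 8) + 1 = pos 9 = 'j'
  'k' (pos 10) + 1 = pos 11 = 'l'
  'k' (pos 10) + 1 = pos 11 = 'l'
  't' (pos 19) + 1 = pos 20 = 'u'
Result: dbyjllu

dbyjllu


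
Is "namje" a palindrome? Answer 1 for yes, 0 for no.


Input: namje
Reversed: ejman
  Compare pos 0 ('n') with pos 4 ('e'): MISMATCH
  Compare pos 1 ('a') with pos 3 ('j'): MISMATCH
Result: not a palindrome

0


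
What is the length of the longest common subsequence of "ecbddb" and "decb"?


LCS of "ecbddb" and "decb"
DP table:
           d    e    c    b
      0    0    0    0    0
  e   0    0    1    1    1
  c   0    0    1    2    2
  b   0    0    1    2    3
  d   0    1    1    2    3
  d   0    1    1    2    3
  b   0    1    1    2    3
LCS length = dp[6][4] = 3

3


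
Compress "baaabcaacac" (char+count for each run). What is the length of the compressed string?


Input: baaabcaacac
Runs:
  'b' x 1 => "b1"
  'a' x 3 => "a3"
  'b' x 1 => "b1"
  'c' x 1 => "c1"
  'a' x 2 => "a2"
  'c' x 1 => "c1"
  'a' x 1 => "a1"
  'c' x 1 => "c1"
Compressed: "b1a3b1c1a2c1a1c1"
Compressed length: 16

16


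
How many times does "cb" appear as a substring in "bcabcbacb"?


Searching for "cb" in "bcabcbacb"
Scanning each position:
  Position 0: "bc" => no
  Position 1: "ca" => no
  Position 2: "ab" => no
  Position 3: "bc" => no
  Position 4: "cb" => MATCH
  Position 5: "ba" => no
  Position 6: "ac" => no
  Position 7: "cb" => MATCH
Total occurrences: 2

2


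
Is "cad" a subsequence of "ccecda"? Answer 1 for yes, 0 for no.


Check if "cad" is a subsequence of "ccecda"
Greedy scan:
  Position 0 ('c'): matches sub[0] = 'c'
  Position 1 ('c'): no match needed
  Position 2 ('e'): no match needed
  Position 3 ('c'): no match needed
  Position 4 ('d'): no match needed
  Position 5 ('a'): matches sub[1] = 'a'
Only matched 2/3 characters => not a subsequence

0


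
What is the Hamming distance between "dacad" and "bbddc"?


Comparing "dacad" and "bbddc" position by position:
  Position 0: 'd' vs 'b' => differ
  Position 1: 'a' vs 'b' => differ
  Position 2: 'c' vs 'd' => differ
  Position 3: 'a' vs 'd' => differ
  Position 4: 'd' vs 'c' => differ
Total differences (Hamming distance): 5

5


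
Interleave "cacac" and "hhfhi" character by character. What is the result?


Interleaving "cacac" and "hhfhi":
  Position 0: 'c' from first, 'h' from second => "ch"
  Position 1: 'a' from first, 'h' from second => "ah"
  Position 2: 'c' from first, 'f' from second => "cf"
  Position 3: 'a' from first, 'h' from second => "ah"
  Position 4: 'c' from first, 'i' from second => "ci"
Result: chahcfahci

chahcfahci


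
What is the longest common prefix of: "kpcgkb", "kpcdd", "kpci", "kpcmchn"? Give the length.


Words: kpcgkb, kpcdd, kpci, kpcmchn
  Position 0: all 'k' => match
  Position 1: all 'p' => match
  Position 2: all 'c' => match
  Position 3: ('g', 'd', 'i', 'm') => mismatch, stop
LCP = "kpc" (length 3)

3


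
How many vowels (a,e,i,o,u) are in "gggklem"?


Input: gggklem
Checking each character:
  'g' at position 0: consonant
  'g' at position 1: consonant
  'g' at position 2: consonant
  'k' at position 3: consonant
  'l' at position 4: consonant
  'e' at position 5: vowel (running total: 1)
  'm' at position 6: consonant
Total vowels: 1

1


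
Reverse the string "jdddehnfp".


Input: jdddehnfp
Reading characters right to left:
  Position 8: 'p'
  Position 7: 'f'
  Position 6: 'n'
  Position 5: 'h'
  Position 4: 'e'
  Position 3: 'd'
  Position 2: 'd'
  Position 1: 'd'
  Position 0: 'j'
Reversed: pfnhedddj

pfnhedddj


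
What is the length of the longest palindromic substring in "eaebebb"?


Input: "eaebebb"
Checking substrings for palindromes:
  [0:3] "eae" (len 3) => palindrome
  [2:5] "ebe" (len 3) => palindrome
  [3:6] "beb" (len 3) => palindrome
  [5:7] "bb" (len 2) => palindrome
Longest palindromic substring: "eae" with length 3

3


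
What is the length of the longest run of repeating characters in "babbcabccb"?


Input: "babbcabccb"
Scanning for longest run:
  Position 1 ('a'): new char, reset run to 1
  Position 2 ('b'): new char, reset run to 1
  Position 3 ('b'): continues run of 'b', length=2
  Position 4 ('c'): new char, reset run to 1
  Position 5 ('a'): new char, reset run to 1
  Position 6 ('b'): new char, reset run to 1
  Position 7 ('c'): new char, reset run to 1
  Position 8 ('c'): continues run of 'c', length=2
  Position 9 ('b'): new char, reset run to 1
Longest run: 'b' with length 2

2


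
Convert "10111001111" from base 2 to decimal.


Input: "10111001111" in base 2
Positional expansion:
  Digit '1' (value 1) x 2^10 = 1024
  Digit '0' (value 0) x 2^9 = 0
  Digit '1' (value 1) x 2^8 = 256
  Digit '1' (value 1) x 2^7 = 128
  Digit '1' (value 1) x 2^6 = 64
  Digit '0' (value 0) x 2^5 = 0
  Digit '0' (value 0) x 2^4 = 0
  Digit '1' (value 1) x 2^3 = 8
  Digit '1' (value 1) x 2^2 = 4
  Digit '1' (value 1) x 2^1 = 2
  Digit '1' (value 1) x 2^0 = 1
Sum = 1487

1487


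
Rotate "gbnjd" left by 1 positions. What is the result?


Input: "gbnjd", rotate left by 1
First 1 characters: "g"
Remaining characters: "bnjd"
Concatenate remaining + first: "bnjd" + "g" = "bnjdg"

bnjdg


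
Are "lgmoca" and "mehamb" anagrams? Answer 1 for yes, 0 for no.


Strings: "lgmoca", "mehamb"
Sorted first:  acglmo
Sorted second: abehmm
Differ at position 1: 'c' vs 'b' => not anagrams

0


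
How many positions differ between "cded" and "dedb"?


Comparing "cded" and "dedb" position by position:
  Position 0: 'c' vs 'd' => DIFFER
  Position 1: 'd' vs 'e' => DIFFER
  Position 2: 'e' vs 'd' => DIFFER
  Position 3: 'd' vs 'b' => DIFFER
Positions that differ: 4

4


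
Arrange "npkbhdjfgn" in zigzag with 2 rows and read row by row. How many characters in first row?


Zigzag "npkbhdjfgn" into 2 rows:
Placing characters:
  'n' => row 0
  'p' => row 1
  'k' => row 0
  'b' => row 1
  'h' => row 0
  'd' => row 1
  'j' => row 0
  'f' => row 1
  'g' => row 0
  'n' => row 1
Rows:
  Row 0: "nkhjg"
  Row 1: "pbdfn"
First row length: 5

5


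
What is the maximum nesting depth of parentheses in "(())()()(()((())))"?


Input: "(())()()(()((())))"
Tracking depth:
  Position 0 '(': depth becomes 1
  Position 1 '(': depth becomes 2
  Position 2 ')': depth becomes 1
  Position 3 ')': depth becomes 0
  Position 4 '(': depth becomes 1
  Position 5 ')': depth becomes 0
  Position 6 '(': depth becomes 1
  Position 7 ')': depth becomes 0
  Position 8 '(': depth becomes 1
  Position 9 '(': depth becomes 2
  Position 10 ')': depth becomes 1
  Position 11 '(': depth becomes 2
  Position 12 '(': depth becomes 3
  Position 13 '(': depth becomes 4
  Position 14 ')': depth becomes 3
  Position 15 ')': depth becomes 2
  Position 16 ')': depth becomes 1
  Position 17 ')': depth becomes 0
Maximum depth reached: 4

4


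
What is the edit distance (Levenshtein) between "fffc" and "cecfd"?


Computing edit distance: "fffc" -> "cecfd"
DP table:
           c    e    c    f    d
      0    1    2    3    4    5
  f   1    1    2    3    3    4
  f   2    2    2    3    3    4
  f   3    3    3    3    3    4
  c   4    3    4    3    4    4
Edit distance = dp[4][5] = 4

4


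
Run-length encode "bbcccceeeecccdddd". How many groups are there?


Input: bbcccceeeecccdddd
Scanning for consecutive runs:
  Group 1: 'b' x 2 (positions 0-1)
  Group 2: 'c' x 4 (positions 2-5)
  Group 3: 'e' x 4 (positions 6-9)
  Group 4: 'c' x 3 (positions 10-12)
  Group 5: 'd' x 4 (positions 13-16)
Total groups: 5

5


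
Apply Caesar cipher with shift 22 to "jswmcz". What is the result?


Caesar cipher: shift "jswmcz" by 22
  'j' (pos 9) + 22 = pos 5 = 'f'
  's' (pos 18) + 22 = pos 14 = 'o'
  'w' (pos 22) + 22 = pos 18 = 's'
  'm' (pos 12) + 22 = pos 8 = 'i'
  'c' (pos 2) + 22 = pos 24 = 'y'
  'z' (pos 25) + 22 = pos 21 = 'v'
Result: fosiyv

fosiyv


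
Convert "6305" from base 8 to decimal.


Input: "6305" in base 8
Positional expansion:
  Digit '6' (value 6) x 8^3 = 3072
  Digit '3' (value 3) x 8^2 = 192
  Digit '0' (value 0) x 8^1 = 0
  Digit '5' (value 5) x 8^0 = 5
Sum = 3269

3269


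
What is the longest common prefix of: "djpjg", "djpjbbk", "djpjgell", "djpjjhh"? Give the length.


Words: djpjg, djpjbbk, djpjgell, djpjjhh
  Position 0: all 'd' => match
  Position 1: all 'j' => match
  Position 2: all 'p' => match
  Position 3: all 'j' => match
  Position 4: ('g', 'b', 'g', 'j') => mismatch, stop
LCP = "djpj" (length 4)

4


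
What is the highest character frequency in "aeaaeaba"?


Input: aeaaeaba
Character counts:
  'a': 5
  'b': 1
  'e': 2
Maximum frequency: 5

5


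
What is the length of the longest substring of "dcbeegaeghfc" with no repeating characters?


Input: "dcbeegaeghfc"
Sliding window (track last position of each char):
  Position 0 ('d'): window [0,0] length 1 -- new best
  Position 1 ('c'): window [0,1] length 2 -- new best
  Position 2 ('b'): window [0,2] length 3 -- new best
  Position 3 ('e'): window [0,3] length 4 -- new best
  Position 4 ('e'): repeat (last at 3), move window start to 4
  Position 4 ('e'): window [4,4] length 1
  Position 5 ('g'): window [4,5] length 2
  Position 6 ('a'): window [4,6] length 3
  Position 7 ('e'): repeat (last at 4), move window start to 5
  Position 7 ('e'): window [5,7] length 3
  Position 8 ('g'): repeat (last at 5), move window start to 6
  Position 8 ('g'): window [6,8] length 3
  Position 9 ('h'): window [6,9] length 4
  Position 10 ('f'): window [6,10] length 5 -- new best
  Position 11 ('c'): window [6,11] length 6 -- new best
Longest substring with no repeats: "aeghfc" with length 6

6


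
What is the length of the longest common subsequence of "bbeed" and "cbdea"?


LCS of "bbeed" and "cbdea"
DP table:
           c    b    d    e    a
      0    0    0    0    0    0
  b   0    0    1    1    1    1
  b   0    0    1    1    1    1
  e   0    0    1    1    2    2
  e   0    0    1    1    2    2
  d   0    0    1    2    2    2
LCS length = dp[5][5] = 2

2


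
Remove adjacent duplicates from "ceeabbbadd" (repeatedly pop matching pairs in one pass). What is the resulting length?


Input: ceeabbbadd
Stack-based adjacent duplicate removal:
  Read 'c': push. Stack: c
  Read 'e': push. Stack: ce
  Read 'e': matches stack top 'e' => pop. Stack: c
  Read 'a': push. Stack: ca
  Read 'b': push. Stack: cab
  Read 'b': matches stack top 'b' => pop. Stack: ca
  Read 'b': push. Stack: cab
  Read 'a': push. Stack: caba
  Read 'd': push. Stack: cabad
  Read 'd': matches stack top 'd' => pop. Stack: caba
Final stack: "caba" (length 4)

4


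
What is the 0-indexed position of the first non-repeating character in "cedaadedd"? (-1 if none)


Input: cedaadedd
Character frequencies:
  'a': 2
  'c': 1
  'd': 4
  'e': 2
Scanning left to right for freq == 1:
  Position 0 ('c'): unique! => answer = 0

0


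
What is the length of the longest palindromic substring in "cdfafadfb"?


Input: "cdfafadfb"
Checking substrings for palindromes:
  [2:5] "faf" (len 3) => palindrome
  [3:6] "afa" (len 3) => palindrome
Longest palindromic substring: "faf" with length 3

3


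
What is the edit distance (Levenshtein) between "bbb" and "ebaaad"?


Computing edit distance: "bbb" -> "ebaaad"
DP table:
           e    b    a    a    a    d
      0    1    2    3    4    5    6
  b   1    1    1    2    3    4    5
  b   2    2    1    2    3    4    5
  b   3    3    2    2    3    4    5
Edit distance = dp[3][6] = 5

5


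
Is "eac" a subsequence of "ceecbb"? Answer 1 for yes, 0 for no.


Check if "eac" is a subsequence of "ceecbb"
Greedy scan:
  Position 0 ('c'): no match needed
  Position 1 ('e'): matches sub[0] = 'e'
  Position 2 ('e'): no match needed
  Position 3 ('c'): no match needed
  Position 4 ('b'): no match needed
  Position 5 ('b'): no match needed
Only matched 1/3 characters => not a subsequence

0


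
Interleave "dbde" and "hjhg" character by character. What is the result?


Interleaving "dbde" and "hjhg":
  Position 0: 'd' from first, 'h' from second => "dh"
  Position 1: 'b' from first, 'j' from second => "bj"
  Position 2: 'd' from first, 'h' from second => "dh"
  Position 3: 'e' from first, 'g' from second => "eg"
Result: dhbjdheg

dhbjdheg


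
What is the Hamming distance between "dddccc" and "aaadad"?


Comparing "dddccc" and "aaadad" position by position:
  Position 0: 'd' vs 'a' => differ
  Position 1: 'd' vs 'a' => differ
  Position 2: 'd' vs 'a' => differ
  Position 3: 'c' vs 'd' => differ
  Position 4: 'c' vs 'a' => differ
  Position 5: 'c' vs 'd' => differ
Total differences (Hamming distance): 6

6


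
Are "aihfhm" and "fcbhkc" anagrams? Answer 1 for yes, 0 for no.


Strings: "aihfhm", "fcbhkc"
Sorted first:  afhhim
Sorted second: bccfhk
Differ at position 0: 'a' vs 'b' => not anagrams

0


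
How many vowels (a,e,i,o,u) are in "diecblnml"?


Input: diecblnml
Checking each character:
  'd' at position 0: consonant
  'i' at position 1: vowel (running total: 1)
  'e' at position 2: vowel (running total: 2)
  'c' at position 3: consonant
  'b' at position 4: consonant
  'l' at position 5: consonant
  'n' at position 6: consonant
  'm' at position 7: consonant
  'l' at position 8: consonant
Total vowels: 2

2


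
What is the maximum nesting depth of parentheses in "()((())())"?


Input: "()((())())"
Tracking depth:
  Position 0 '(': depth becomes 1
  Position 1 ')': depth becomes 0
  Position 2 '(': depth becomes 1
  Position 3 '(': depth becomes 2
  Position 4 '(': depth becomes 3
  Position 5 ')': depth becomes 2
  Position 6 ')': depth becomes 1
  Position 7 '(': depth becomes 2
  Position 8 ')': depth becomes 1
  Position 9 ')': depth becomes 0
Maximum depth reached: 3

3


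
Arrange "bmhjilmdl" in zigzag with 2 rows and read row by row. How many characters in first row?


Zigzag "bmhjilmdl" into 2 rows:
Placing characters:
  'b' => row 0
  'm' => row 1
  'h' => row 0
  'j' => row 1
  'i' => row 0
  'l' => row 1
  'm' => row 0
  'd' => row 1
  'l' => row 0
Rows:
  Row 0: "bhiml"
  Row 1: "mjld"
First row length: 5

5


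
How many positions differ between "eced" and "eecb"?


Comparing "eced" and "eecb" position by position:
  Position 0: 'e' vs 'e' => same
  Position 1: 'c' vs 'e' => DIFFER
  Position 2: 'e' vs 'c' => DIFFER
  Position 3: 'd' vs 'b' => DIFFER
Positions that differ: 3

3


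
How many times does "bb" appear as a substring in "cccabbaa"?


Searching for "bb" in "cccabbaa"
Scanning each position:
  Position 0: "cc" => no
  Position 1: "cc" => no
  Position 2: "ca" => no
  Position 3: "ab" => no
  Position 4: "bb" => MATCH
  Position 5: "ba" => no
  Position 6: "aa" => no
Total occurrences: 1

1


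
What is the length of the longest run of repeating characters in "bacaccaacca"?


Input: "bacaccaacca"
Scanning for longest run:
  Position 1 ('a'): new char, reset run to 1
  Position 2 ('c'): new char, reset run to 1
  Position 3 ('a'): new char, reset run to 1
  Position 4 ('c'): new char, reset run to 1
  Position 5 ('c'): continues run of 'c', length=2
  Position 6 ('a'): new char, reset run to 1
  Position 7 ('a'): continues run of 'a', length=2
  Position 8 ('c'): new char, reset run to 1
  Position 9 ('c'): continues run of 'c', length=2
  Position 10 ('a'): new char, reset run to 1
Longest run: 'c' with length 2

2


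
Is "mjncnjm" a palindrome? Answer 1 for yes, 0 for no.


Input: mjncnjm
Reversed: mjncnjm
  Compare pos 0 ('m') with pos 6 ('m'): match
  Compare pos 1 ('j') with pos 5 ('j'): match
  Compare pos 2 ('n') with pos 4 ('n'): match
Result: palindrome

1


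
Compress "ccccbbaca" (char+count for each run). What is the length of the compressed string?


Input: ccccbbaca
Runs:
  'c' x 4 => "c4"
  'b' x 2 => "b2"
  'a' x 1 => "a1"
  'c' x 1 => "c1"
  'a' x 1 => "a1"
Compressed: "c4b2a1c1a1"
Compressed length: 10

10


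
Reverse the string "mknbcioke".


Input: mknbcioke
Reading characters right to left:
  Position 8: 'e'
  Position 7: 'k'
  Position 6: 'o'
  Position 5: 'i'
  Position 4: 'c'
  Position 3: 'b'
  Position 2: 'n'
  Position 1: 'k'
  Position 0: 'm'
Reversed: ekoicbnkm

ekoicbnkm


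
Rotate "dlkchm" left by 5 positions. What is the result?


Input: "dlkchm", rotate left by 5
First 5 characters: "dlkch"
Remaining characters: "m"
Concatenate remaining + first: "m" + "dlkch" = "mdlkch"

mdlkch


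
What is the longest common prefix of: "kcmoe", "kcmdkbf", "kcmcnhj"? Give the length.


Words: kcmoe, kcmdkbf, kcmcnhj
  Position 0: all 'k' => match
  Position 1: all 'c' => match
  Position 2: all 'm' => match
  Position 3: ('o', 'd', 'c') => mismatch, stop
LCP = "kcm" (length 3)

3


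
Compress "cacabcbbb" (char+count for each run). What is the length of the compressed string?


Input: cacabcbbb
Runs:
  'c' x 1 => "c1"
  'a' x 1 => "a1"
  'c' x 1 => "c1"
  'a' x 1 => "a1"
  'b' x 1 => "b1"
  'c' x 1 => "c1"
  'b' x 3 => "b3"
Compressed: "c1a1c1a1b1c1b3"
Compressed length: 14

14


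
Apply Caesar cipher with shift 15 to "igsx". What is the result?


Caesar cipher: shift "igsx" by 15
  'i' (pos 8) + 15 = pos 23 = 'x'
  'g' (pos 6) + 15 = pos 21 = 'v'
  's' (pos 18) + 15 = pos 7 = 'h'
  'x' (pos 23) + 15 = pos 12 = 'm'
Result: xvhm

xvhm


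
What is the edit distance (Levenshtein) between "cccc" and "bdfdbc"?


Computing edit distance: "cccc" -> "bdfdbc"
DP table:
           b    d    f    d    b    c
      0    1    2    3    4    5    6
  c   1    1    2    3    4    5    5
  c   2    2    2    3    4    5    5
  c   3    3    3    3    4    5    5
  c   4    4    4    4    4    5    5
Edit distance = dp[4][6] = 5

5


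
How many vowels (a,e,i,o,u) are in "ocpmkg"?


Input: ocpmkg
Checking each character:
  'o' at position 0: vowel (running total: 1)
  'c' at position 1: consonant
  'p' at position 2: consonant
  'm' at position 3: consonant
  'k' at position 4: consonant
  'g' at position 5: consonant
Total vowels: 1

1


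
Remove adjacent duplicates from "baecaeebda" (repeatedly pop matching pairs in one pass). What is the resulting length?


Input: baecaeebda
Stack-based adjacent duplicate removal:
  Read 'b': push. Stack: b
  Read 'a': push. Stack: ba
  Read 'e': push. Stack: bae
  Read 'c': push. Stack: baec
  Read 'a': push. Stack: baeca
  Read 'e': push. Stack: baecae
  Read 'e': matches stack top 'e' => pop. Stack: baeca
  Read 'b': push. Stack: baecab
  Read 'd': push. Stack: baecabd
  Read 'a': push. Stack: baecabda
Final stack: "baecabda" (length 8)

8


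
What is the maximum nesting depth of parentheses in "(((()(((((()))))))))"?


Input: "(((()(((((()))))))))"
Tracking depth:
  Position 0 '(': depth becomes 1
  Position 1 '(': depth becomes 2
  Position 2 '(': depth becomes 3
  Position 3 '(': depth becomes 4
  Position 4 ')': depth becomes 3
  Position 5 '(': depth becomes 4
  Position 6 '(': depth becomes 5
  Position 7 '(': depth becomes 6
  Position 8 '(': depth becomes 7
  Position 9 '(': depth becomes 8
  Position 10 '(': depth becomes 9
  Position 11 ')': depth becomes 8
  Position 12 ')': depth becomes 7
  Position 13 ')': depth becomes 6
  Position 14 ')': depth becomes 5
  Position 15 ')': depth becomes 4
  Position 16 ')': depth becomes 3
  Position 17 ')': depth becomes 2
  Position 18 ')': depth becomes 1
  Position 19 ')': depth becomes 0
Maximum depth reached: 9

9


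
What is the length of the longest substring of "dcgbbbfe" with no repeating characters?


Input: "dcgbbbfe"
Sliding window (track last position of each char):
  Position 0 ('d'): window [0,0] length 1 -- new best
  Position 1 ('c'): window [0,1] length 2 -- new best
  Position 2 ('g'): window [0,2] length 3 -- new best
  Position 3 ('b'): window [0,3] length 4 -- new best
  Position 4 ('b'): repeat (last at 3), move window start to 4
  Position 4 ('b'): window [4,4] length 1
  Position 5 ('b'): repeat (last at 4), move window start to 5
  Position 5 ('b'): window [5,5] length 1
  Position 6 ('f'): window [5,6] length 2
  Position 7 ('e'): window [5,7] length 3
Longest substring with no repeats: "dcgb" with length 4

4


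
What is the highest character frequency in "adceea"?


Input: adceea
Character counts:
  'a': 2
  'c': 1
  'd': 1
  'e': 2
Maximum frequency: 2

2


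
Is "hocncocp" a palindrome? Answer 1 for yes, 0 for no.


Input: hocncocp
Reversed: pcocncoh
  Compare pos 0 ('h') with pos 7 ('p'): MISMATCH
  Compare pos 1 ('o') with pos 6 ('c'): MISMATCH
  Compare pos 2 ('c') with pos 5 ('o'): MISMATCH
  Compare pos 3 ('n') with pos 4 ('c'): MISMATCH
Result: not a palindrome

0


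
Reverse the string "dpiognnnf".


Input: dpiognnnf
Reading characters right to left:
  Position 8: 'f'
  Position 7: 'n'
  Position 6: 'n'
  Position 5: 'n'
  Position 4: 'g'
  Position 3: 'o'
  Position 2: 'i'
  Position 1: 'p'
  Position 0: 'd'
Reversed: fnnngoipd

fnnngoipd


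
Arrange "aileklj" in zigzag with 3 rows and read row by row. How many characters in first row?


Zigzag "aileklj" into 3 rows:
Placing characters:
  'a' => row 0
  'i' => row 1
  'l' => row 2
  'e' => row 1
  'k' => row 0
  'l' => row 1
  'j' => row 2
Rows:
  Row 0: "ak"
  Row 1: "iel"
  Row 2: "lj"
First row length: 2

2


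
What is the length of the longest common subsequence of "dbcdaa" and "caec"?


LCS of "dbcdaa" and "caec"
DP table:
           c    a    e    c
      0    0    0    0    0
  d   0    0    0    0    0
  b   0    0    0    0    0
  c   0    1    1    1    1
  d   0    1    1    1    1
  a   0    1    2    2    2
  a   0    1    2    2    2
LCS length = dp[6][4] = 2

2


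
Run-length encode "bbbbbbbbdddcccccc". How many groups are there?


Input: bbbbbbbbdddcccccc
Scanning for consecutive runs:
  Group 1: 'b' x 8 (positions 0-7)
  Group 2: 'd' x 3 (positions 8-10)
  Group 3: 'c' x 6 (positions 11-16)
Total groups: 3

3


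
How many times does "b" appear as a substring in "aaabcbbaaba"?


Searching for "b" in "aaabcbbaaba"
Scanning each position:
  Position 0: "a" => no
  Position 1: "a" => no
  Position 2: "a" => no
  Position 3: "b" => MATCH
  Position 4: "c" => no
  Position 5: "b" => MATCH
  Position 6: "b" => MATCH
  Position 7: "a" => no
  Position 8: "a" => no
  Position 9: "b" => MATCH
  Position 10: "a" => no
Total occurrences: 4

4


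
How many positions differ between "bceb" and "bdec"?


Comparing "bceb" and "bdec" position by position:
  Position 0: 'b' vs 'b' => same
  Position 1: 'c' vs 'd' => DIFFER
  Position 2: 'e' vs 'e' => same
  Position 3: 'b' vs 'c' => DIFFER
Positions that differ: 2

2


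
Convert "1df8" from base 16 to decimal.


Input: "1df8" in base 16
Positional expansion:
  Digit '1' (value 1) x 16^3 = 4096
  Digit 'd' (value 13) x 16^2 = 3328
  Digit 'f' (value 15) x 16^1 = 240
  Digit '8' (value 8) x 16^0 = 8
Sum = 7672

7672


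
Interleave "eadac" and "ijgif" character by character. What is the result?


Interleaving "eadac" and "ijgif":
  Position 0: 'e' from first, 'i' from second => "ei"
  Position 1: 'a' from first, 'j' from second => "aj"
  Position 2: 'd' from first, 'g' from second => "dg"
  Position 3: 'a' from first, 'i' from second => "ai"
  Position 4: 'c' from first, 'f' from second => "cf"
Result: eiajdgaicf

eiajdgaicf


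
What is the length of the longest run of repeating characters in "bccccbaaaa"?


Input: "bccccbaaaa"
Scanning for longest run:
  Position 1 ('c'): new char, reset run to 1
  Position 2 ('c'): continues run of 'c', length=2
  Position 3 ('c'): continues run of 'c', length=3
  Position 4 ('c'): continues run of 'c', length=4
  Position 5 ('b'): new char, reset run to 1
  Position 6 ('a'): new char, reset run to 1
  Position 7 ('a'): continues run of 'a', length=2
  Position 8 ('a'): continues run of 'a', length=3
  Position 9 ('a'): continues run of 'a', length=4
Longest run: 'c' with length 4

4


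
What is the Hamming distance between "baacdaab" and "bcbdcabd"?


Comparing "baacdaab" and "bcbdcabd" position by position:
  Position 0: 'b' vs 'b' => same
  Position 1: 'a' vs 'c' => differ
  Position 2: 'a' vs 'b' => differ
  Position 3: 'c' vs 'd' => differ
  Position 4: 'd' vs 'c' => differ
  Position 5: 'a' vs 'a' => same
  Position 6: 'a' vs 'b' => differ
  Position 7: 'b' vs 'd' => differ
Total differences (Hamming distance): 6

6


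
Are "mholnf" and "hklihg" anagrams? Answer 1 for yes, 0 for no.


Strings: "mholnf", "hklihg"
Sorted first:  fhlmno
Sorted second: ghhikl
Differ at position 0: 'f' vs 'g' => not anagrams

0


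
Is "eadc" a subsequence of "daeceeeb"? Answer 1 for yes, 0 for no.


Check if "eadc" is a subsequence of "daeceeeb"
Greedy scan:
  Position 0 ('d'): no match needed
  Position 1 ('a'): no match needed
  Position 2 ('e'): matches sub[0] = 'e'
  Position 3 ('c'): no match needed
  Position 4 ('e'): no match needed
  Position 5 ('e'): no match needed
  Position 6 ('e'): no match needed
  Position 7 ('b'): no match needed
Only matched 1/4 characters => not a subsequence

0
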